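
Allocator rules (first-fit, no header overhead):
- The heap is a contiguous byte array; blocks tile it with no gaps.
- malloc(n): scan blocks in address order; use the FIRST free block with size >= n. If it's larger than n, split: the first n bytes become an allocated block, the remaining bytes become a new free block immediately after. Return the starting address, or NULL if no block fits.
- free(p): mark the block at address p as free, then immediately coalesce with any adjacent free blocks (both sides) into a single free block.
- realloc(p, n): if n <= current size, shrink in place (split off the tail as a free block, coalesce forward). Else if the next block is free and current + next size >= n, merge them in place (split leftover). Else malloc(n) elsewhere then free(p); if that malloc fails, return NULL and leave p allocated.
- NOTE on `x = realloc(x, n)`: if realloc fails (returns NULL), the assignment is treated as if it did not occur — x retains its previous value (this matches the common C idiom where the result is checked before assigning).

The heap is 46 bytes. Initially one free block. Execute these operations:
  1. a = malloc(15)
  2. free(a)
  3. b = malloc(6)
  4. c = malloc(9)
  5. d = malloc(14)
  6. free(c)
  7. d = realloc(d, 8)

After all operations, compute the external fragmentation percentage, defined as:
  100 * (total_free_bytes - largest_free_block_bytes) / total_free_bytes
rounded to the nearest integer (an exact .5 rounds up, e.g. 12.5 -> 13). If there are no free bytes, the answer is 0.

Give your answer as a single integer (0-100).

Answer: 28

Derivation:
Op 1: a = malloc(15) -> a = 0; heap: [0-14 ALLOC][15-45 FREE]
Op 2: free(a) -> (freed a); heap: [0-45 FREE]
Op 3: b = malloc(6) -> b = 0; heap: [0-5 ALLOC][6-45 FREE]
Op 4: c = malloc(9) -> c = 6; heap: [0-5 ALLOC][6-14 ALLOC][15-45 FREE]
Op 5: d = malloc(14) -> d = 15; heap: [0-5 ALLOC][6-14 ALLOC][15-28 ALLOC][29-45 FREE]
Op 6: free(c) -> (freed c); heap: [0-5 ALLOC][6-14 FREE][15-28 ALLOC][29-45 FREE]
Op 7: d = realloc(d, 8) -> d = 15; heap: [0-5 ALLOC][6-14 FREE][15-22 ALLOC][23-45 FREE]
Free blocks: [9 23] total_free=32 largest=23 -> 100*(32-23)/32 = 900/32 = 28.125 -> rounds to 28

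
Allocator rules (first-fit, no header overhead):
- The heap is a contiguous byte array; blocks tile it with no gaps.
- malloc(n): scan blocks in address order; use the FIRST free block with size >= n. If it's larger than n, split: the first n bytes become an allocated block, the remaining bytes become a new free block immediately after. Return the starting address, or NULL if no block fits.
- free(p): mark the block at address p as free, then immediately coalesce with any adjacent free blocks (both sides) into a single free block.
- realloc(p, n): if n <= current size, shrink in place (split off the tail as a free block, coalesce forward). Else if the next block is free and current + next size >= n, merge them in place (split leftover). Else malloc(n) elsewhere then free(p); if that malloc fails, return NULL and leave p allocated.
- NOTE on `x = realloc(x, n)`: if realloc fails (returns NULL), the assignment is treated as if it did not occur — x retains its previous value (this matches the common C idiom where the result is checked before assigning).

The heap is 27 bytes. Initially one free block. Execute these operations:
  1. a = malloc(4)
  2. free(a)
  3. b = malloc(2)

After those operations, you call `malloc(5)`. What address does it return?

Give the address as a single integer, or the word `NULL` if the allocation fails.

Op 1: a = malloc(4) -> a = 0; heap: [0-3 ALLOC][4-26 FREE]
Op 2: free(a) -> (freed a); heap: [0-26 FREE]
Op 3: b = malloc(2) -> b = 0; heap: [0-1 ALLOC][2-26 FREE]
malloc(5): first-fit scan over [0-1 ALLOC][2-26 FREE] -> 2

Answer: 2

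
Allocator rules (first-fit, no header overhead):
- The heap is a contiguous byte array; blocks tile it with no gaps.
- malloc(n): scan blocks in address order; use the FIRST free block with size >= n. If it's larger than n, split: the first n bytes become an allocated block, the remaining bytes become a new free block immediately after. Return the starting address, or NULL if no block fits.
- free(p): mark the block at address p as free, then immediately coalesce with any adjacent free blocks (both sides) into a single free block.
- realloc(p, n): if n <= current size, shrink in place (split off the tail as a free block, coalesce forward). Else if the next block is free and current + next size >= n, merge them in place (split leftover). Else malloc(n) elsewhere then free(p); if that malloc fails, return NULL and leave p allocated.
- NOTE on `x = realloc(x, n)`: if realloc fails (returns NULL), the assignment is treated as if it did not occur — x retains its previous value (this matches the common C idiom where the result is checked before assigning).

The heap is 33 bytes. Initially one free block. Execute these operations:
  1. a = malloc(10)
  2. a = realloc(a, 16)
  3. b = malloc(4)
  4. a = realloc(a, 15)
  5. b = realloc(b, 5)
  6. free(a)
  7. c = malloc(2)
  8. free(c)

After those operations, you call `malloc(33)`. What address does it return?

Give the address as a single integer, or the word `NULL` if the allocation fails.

Op 1: a = malloc(10) -> a = 0; heap: [0-9 ALLOC][10-32 FREE]
Op 2: a = realloc(a, 16) -> a = 0; heap: [0-15 ALLOC][16-32 FREE]
Op 3: b = malloc(4) -> b = 16; heap: [0-15 ALLOC][16-19 ALLOC][20-32 FREE]
Op 4: a = realloc(a, 15) -> a = 0; heap: [0-14 ALLOC][15-15 FREE][16-19 ALLOC][20-32 FREE]
Op 5: b = realloc(b, 5) -> b = 16; heap: [0-14 ALLOC][15-15 FREE][16-20 ALLOC][21-32 FREE]
Op 6: free(a) -> (freed a); heap: [0-15 FREE][16-20 ALLOC][21-32 FREE]
Op 7: c = malloc(2) -> c = 0; heap: [0-1 ALLOC][2-15 FREE][16-20 ALLOC][21-32 FREE]
Op 8: free(c) -> (freed c); heap: [0-15 FREE][16-20 ALLOC][21-32 FREE]
malloc(33): first-fit scan over [0-15 FREE][16-20 ALLOC][21-32 FREE] -> NULL

Answer: NULL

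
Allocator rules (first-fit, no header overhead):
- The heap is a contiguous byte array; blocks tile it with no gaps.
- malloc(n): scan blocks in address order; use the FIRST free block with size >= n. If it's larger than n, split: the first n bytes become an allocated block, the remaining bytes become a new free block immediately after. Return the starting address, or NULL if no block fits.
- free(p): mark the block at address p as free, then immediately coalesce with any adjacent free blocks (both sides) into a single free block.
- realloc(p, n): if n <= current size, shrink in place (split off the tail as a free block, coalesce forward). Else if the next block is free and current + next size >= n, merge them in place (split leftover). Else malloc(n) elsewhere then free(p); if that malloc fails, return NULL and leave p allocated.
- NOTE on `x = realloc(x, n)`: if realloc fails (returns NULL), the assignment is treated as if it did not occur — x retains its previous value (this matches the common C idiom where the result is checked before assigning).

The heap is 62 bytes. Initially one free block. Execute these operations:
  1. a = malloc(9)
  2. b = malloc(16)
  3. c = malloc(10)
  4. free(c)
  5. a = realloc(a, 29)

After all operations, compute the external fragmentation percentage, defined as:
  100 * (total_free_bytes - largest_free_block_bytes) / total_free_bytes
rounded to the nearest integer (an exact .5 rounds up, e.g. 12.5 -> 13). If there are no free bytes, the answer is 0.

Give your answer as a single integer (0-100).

Answer: 47

Derivation:
Op 1: a = malloc(9) -> a = 0; heap: [0-8 ALLOC][9-61 FREE]
Op 2: b = malloc(16) -> b = 9; heap: [0-8 ALLOC][9-24 ALLOC][25-61 FREE]
Op 3: c = malloc(10) -> c = 25; heap: [0-8 ALLOC][9-24 ALLOC][25-34 ALLOC][35-61 FREE]
Op 4: free(c) -> (freed c); heap: [0-8 ALLOC][9-24 ALLOC][25-61 FREE]
Op 5: a = realloc(a, 29) -> a = 25; heap: [0-8 FREE][9-24 ALLOC][25-53 ALLOC][54-61 FREE]
Free blocks: [9 8] total_free=17 largest=9 -> 100*(17-9)/17 = 800/17 ≈ 47.059 -> rounds to 47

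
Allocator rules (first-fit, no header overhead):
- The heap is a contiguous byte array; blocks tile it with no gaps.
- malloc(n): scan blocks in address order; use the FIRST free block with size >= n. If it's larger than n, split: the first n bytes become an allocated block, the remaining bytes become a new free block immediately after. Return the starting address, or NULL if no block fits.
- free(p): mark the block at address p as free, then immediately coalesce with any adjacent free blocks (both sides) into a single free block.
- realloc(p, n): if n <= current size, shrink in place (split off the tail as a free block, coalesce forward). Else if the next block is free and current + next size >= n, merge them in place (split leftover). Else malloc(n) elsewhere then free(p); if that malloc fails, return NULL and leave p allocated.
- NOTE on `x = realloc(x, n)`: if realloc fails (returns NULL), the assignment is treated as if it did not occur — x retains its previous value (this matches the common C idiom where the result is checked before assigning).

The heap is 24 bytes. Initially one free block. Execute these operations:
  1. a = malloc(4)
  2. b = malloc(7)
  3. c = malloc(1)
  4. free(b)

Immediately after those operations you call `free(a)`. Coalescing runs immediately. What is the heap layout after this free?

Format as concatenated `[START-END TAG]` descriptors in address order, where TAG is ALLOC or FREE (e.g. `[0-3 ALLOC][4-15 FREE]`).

Answer: [0-10 FREE][11-11 ALLOC][12-23 FREE]

Derivation:
Op 1: a = malloc(4) -> a = 0; heap: [0-3 ALLOC][4-23 FREE]
Op 2: b = malloc(7) -> b = 4; heap: [0-3 ALLOC][4-10 ALLOC][11-23 FREE]
Op 3: c = malloc(1) -> c = 11; heap: [0-3 ALLOC][4-10 ALLOC][11-11 ALLOC][12-23 FREE]
Op 4: free(b) -> (freed b); heap: [0-3 ALLOC][4-10 FREE][11-11 ALLOC][12-23 FREE]
free(a): a = 0 -> block [0-3 ALLOC]; mark free, coalesce with adjacent free neighbors -> [0-10 FREE][11-11 ALLOC][12-23 FREE]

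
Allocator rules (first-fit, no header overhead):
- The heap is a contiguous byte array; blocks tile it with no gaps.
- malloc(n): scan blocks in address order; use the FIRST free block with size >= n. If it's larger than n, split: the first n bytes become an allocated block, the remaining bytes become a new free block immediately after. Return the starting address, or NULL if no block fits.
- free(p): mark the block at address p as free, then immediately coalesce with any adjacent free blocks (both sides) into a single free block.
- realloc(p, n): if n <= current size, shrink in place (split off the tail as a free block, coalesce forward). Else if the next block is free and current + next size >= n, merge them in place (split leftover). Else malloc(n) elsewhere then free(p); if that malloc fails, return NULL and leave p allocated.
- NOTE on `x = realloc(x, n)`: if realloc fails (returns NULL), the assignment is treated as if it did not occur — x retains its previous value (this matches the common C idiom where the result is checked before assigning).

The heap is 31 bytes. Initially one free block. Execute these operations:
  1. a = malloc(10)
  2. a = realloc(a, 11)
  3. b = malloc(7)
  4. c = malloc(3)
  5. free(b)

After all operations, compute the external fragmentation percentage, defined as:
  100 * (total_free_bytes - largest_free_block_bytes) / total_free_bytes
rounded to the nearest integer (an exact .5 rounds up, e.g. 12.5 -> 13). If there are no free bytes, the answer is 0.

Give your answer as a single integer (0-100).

Op 1: a = malloc(10) -> a = 0; heap: [0-9 ALLOC][10-30 FREE]
Op 2: a = realloc(a, 11) -> a = 0; heap: [0-10 ALLOC][11-30 FREE]
Op 3: b = malloc(7) -> b = 11; heap: [0-10 ALLOC][11-17 ALLOC][18-30 FREE]
Op 4: c = malloc(3) -> c = 18; heap: [0-10 ALLOC][11-17 ALLOC][18-20 ALLOC][21-30 FREE]
Op 5: free(b) -> (freed b); heap: [0-10 ALLOC][11-17 FREE][18-20 ALLOC][21-30 FREE]
Free blocks: [7 10] total_free=17 largest=10 -> 100*(17-10)/17 = 700/17 ≈ 41.176 -> rounds to 41

Answer: 41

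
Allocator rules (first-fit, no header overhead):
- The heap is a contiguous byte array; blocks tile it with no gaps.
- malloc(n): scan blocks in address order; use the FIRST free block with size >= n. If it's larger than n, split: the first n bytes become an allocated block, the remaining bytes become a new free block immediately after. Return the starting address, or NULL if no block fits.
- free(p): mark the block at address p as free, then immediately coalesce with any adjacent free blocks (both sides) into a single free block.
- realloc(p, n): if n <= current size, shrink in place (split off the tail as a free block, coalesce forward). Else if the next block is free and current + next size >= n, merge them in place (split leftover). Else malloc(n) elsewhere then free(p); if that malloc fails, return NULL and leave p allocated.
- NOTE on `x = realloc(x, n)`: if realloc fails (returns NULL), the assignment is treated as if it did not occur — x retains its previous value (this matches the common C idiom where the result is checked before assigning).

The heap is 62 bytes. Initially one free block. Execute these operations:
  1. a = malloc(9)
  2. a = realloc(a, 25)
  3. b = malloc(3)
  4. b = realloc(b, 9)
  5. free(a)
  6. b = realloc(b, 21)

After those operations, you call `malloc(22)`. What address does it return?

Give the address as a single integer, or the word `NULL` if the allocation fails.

Answer: 0

Derivation:
Op 1: a = malloc(9) -> a = 0; heap: [0-8 ALLOC][9-61 FREE]
Op 2: a = realloc(a, 25) -> a = 0; heap: [0-24 ALLOC][25-61 FREE]
Op 3: b = malloc(3) -> b = 25; heap: [0-24 ALLOC][25-27 ALLOC][28-61 FREE]
Op 4: b = realloc(b, 9) -> b = 25; heap: [0-24 ALLOC][25-33 ALLOC][34-61 FREE]
Op 5: free(a) -> (freed a); heap: [0-24 FREE][25-33 ALLOC][34-61 FREE]
Op 6: b = realloc(b, 21) -> b = 25; heap: [0-24 FREE][25-45 ALLOC][46-61 FREE]
malloc(22): first-fit scan over [0-24 FREE][25-45 ALLOC][46-61 FREE] -> 0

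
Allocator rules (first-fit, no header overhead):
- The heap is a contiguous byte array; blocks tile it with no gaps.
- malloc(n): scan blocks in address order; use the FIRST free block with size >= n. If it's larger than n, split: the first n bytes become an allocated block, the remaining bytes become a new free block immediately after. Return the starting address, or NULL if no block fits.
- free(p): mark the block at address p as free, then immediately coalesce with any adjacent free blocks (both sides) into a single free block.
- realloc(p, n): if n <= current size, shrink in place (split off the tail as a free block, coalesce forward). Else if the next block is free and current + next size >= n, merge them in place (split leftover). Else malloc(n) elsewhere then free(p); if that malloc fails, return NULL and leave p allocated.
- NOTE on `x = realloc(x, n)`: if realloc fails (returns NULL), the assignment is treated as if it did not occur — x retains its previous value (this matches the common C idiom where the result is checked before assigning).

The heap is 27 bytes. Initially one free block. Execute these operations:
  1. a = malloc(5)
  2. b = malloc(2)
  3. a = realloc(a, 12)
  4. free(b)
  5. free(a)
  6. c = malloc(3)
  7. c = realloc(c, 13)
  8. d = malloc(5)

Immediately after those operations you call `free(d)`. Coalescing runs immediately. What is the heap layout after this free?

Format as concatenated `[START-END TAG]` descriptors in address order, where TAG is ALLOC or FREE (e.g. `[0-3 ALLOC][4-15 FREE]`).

Answer: [0-12 ALLOC][13-26 FREE]

Derivation:
Op 1: a = malloc(5) -> a = 0; heap: [0-4 ALLOC][5-26 FREE]
Op 2: b = malloc(2) -> b = 5; heap: [0-4 ALLOC][5-6 ALLOC][7-26 FREE]
Op 3: a = realloc(a, 12) -> a = 7; heap: [0-4 FREE][5-6 ALLOC][7-18 ALLOC][19-26 FREE]
Op 4: free(b) -> (freed b); heap: [0-6 FREE][7-18 ALLOC][19-26 FREE]
Op 5: free(a) -> (freed a); heap: [0-26 FREE]
Op 6: c = malloc(3) -> c = 0; heap: [0-2 ALLOC][3-26 FREE]
Op 7: c = realloc(c, 13) -> c = 0; heap: [0-12 ALLOC][13-26 FREE]
Op 8: d = malloc(5) -> d = 13; heap: [0-12 ALLOC][13-17 ALLOC][18-26 FREE]
free(d): d = 13 -> block [13-17 ALLOC]; mark free, coalesce with adjacent free neighbors -> [0-12 ALLOC][13-26 FREE]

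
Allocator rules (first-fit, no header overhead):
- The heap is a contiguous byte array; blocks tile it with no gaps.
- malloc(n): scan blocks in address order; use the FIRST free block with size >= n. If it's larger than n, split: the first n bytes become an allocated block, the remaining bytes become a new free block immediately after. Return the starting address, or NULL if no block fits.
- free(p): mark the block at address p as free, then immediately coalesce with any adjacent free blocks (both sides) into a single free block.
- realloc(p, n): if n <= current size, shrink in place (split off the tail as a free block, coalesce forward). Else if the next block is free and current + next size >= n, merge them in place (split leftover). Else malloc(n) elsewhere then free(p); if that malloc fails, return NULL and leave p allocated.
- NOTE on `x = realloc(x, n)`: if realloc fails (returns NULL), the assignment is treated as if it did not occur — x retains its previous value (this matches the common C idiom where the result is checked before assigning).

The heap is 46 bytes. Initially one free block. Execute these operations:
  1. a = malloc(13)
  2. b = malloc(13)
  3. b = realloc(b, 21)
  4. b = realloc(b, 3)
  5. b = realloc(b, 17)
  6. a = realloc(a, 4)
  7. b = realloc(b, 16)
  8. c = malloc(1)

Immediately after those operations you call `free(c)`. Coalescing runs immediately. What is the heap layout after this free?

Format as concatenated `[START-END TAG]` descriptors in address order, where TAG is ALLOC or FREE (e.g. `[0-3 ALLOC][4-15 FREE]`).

Answer: [0-3 ALLOC][4-12 FREE][13-28 ALLOC][29-45 FREE]

Derivation:
Op 1: a = malloc(13) -> a = 0; heap: [0-12 ALLOC][13-45 FREE]
Op 2: b = malloc(13) -> b = 13; heap: [0-12 ALLOC][13-25 ALLOC][26-45 FREE]
Op 3: b = realloc(b, 21) -> b = 13; heap: [0-12 ALLOC][13-33 ALLOC][34-45 FREE]
Op 4: b = realloc(b, 3) -> b = 13; heap: [0-12 ALLOC][13-15 ALLOC][16-45 FREE]
Op 5: b = realloc(b, 17) -> b = 13; heap: [0-12 ALLOC][13-29 ALLOC][30-45 FREE]
Op 6: a = realloc(a, 4) -> a = 0; heap: [0-3 ALLOC][4-12 FREE][13-29 ALLOC][30-45 FREE]
Op 7: b = realloc(b, 16) -> b = 13; heap: [0-3 ALLOC][4-12 FREE][13-28 ALLOC][29-45 FREE]
Op 8: c = malloc(1) -> c = 4; heap: [0-3 ALLOC][4-4 ALLOC][5-12 FREE][13-28 ALLOC][29-45 FREE]
free(c): c = 4 -> block [4-4 ALLOC]; mark free, coalesce with adjacent free neighbors -> [0-3 ALLOC][4-12 FREE][13-28 ALLOC][29-45 FREE]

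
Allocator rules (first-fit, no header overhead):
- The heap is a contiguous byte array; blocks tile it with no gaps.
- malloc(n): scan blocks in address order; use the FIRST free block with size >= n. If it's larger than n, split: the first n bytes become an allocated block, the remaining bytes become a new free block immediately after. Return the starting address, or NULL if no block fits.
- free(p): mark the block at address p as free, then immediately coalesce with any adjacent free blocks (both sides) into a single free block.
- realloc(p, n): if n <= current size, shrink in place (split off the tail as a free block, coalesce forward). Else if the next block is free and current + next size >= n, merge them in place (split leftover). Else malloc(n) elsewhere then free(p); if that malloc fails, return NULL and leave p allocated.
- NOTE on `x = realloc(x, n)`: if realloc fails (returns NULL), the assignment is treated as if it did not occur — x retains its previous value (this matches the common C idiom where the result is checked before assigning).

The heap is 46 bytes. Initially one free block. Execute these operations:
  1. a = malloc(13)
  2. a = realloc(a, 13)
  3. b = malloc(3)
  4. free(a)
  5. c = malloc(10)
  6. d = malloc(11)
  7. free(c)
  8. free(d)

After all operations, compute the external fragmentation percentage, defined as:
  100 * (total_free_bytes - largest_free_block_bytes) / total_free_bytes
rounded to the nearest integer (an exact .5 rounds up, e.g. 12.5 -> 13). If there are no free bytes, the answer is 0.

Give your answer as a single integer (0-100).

Op 1: a = malloc(13) -> a = 0; heap: [0-12 ALLOC][13-45 FREE]
Op 2: a = realloc(a, 13) -> a = 0; heap: [0-12 ALLOC][13-45 FREE]
Op 3: b = malloc(3) -> b = 13; heap: [0-12 ALLOC][13-15 ALLOC][16-45 FREE]
Op 4: free(a) -> (freed a); heap: [0-12 FREE][13-15 ALLOC][16-45 FREE]
Op 5: c = malloc(10) -> c = 0; heap: [0-9 ALLOC][10-12 FREE][13-15 ALLOC][16-45 FREE]
Op 6: d = malloc(11) -> d = 16; heap: [0-9 ALLOC][10-12 FREE][13-15 ALLOC][16-26 ALLOC][27-45 FREE]
Op 7: free(c) -> (freed c); heap: [0-12 FREE][13-15 ALLOC][16-26 ALLOC][27-45 FREE]
Op 8: free(d) -> (freed d); heap: [0-12 FREE][13-15 ALLOC][16-45 FREE]
Free blocks: [13 30] total_free=43 largest=30 -> 100*(43-30)/43 = 1300/43 ≈ 30.233 -> rounds to 30

Answer: 30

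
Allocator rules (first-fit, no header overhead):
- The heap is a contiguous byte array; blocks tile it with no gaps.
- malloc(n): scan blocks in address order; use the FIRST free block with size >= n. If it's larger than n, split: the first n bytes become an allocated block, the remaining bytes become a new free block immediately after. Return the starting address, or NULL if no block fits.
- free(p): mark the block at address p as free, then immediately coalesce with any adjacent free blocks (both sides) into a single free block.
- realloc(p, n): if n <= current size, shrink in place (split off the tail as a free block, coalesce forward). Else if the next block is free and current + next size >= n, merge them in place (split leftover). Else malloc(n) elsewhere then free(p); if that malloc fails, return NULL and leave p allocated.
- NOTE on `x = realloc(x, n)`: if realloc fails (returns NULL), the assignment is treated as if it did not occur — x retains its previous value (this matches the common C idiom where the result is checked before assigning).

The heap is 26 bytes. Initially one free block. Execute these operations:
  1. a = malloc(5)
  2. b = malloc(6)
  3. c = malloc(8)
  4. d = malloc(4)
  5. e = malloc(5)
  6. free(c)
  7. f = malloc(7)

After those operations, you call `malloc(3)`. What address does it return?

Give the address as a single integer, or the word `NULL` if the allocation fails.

Answer: 23

Derivation:
Op 1: a = malloc(5) -> a = 0; heap: [0-4 ALLOC][5-25 FREE]
Op 2: b = malloc(6) -> b = 5; heap: [0-4 ALLOC][5-10 ALLOC][11-25 FREE]
Op 3: c = malloc(8) -> c = 11; heap: [0-4 ALLOC][5-10 ALLOC][11-18 ALLOC][19-25 FREE]
Op 4: d = malloc(4) -> d = 19; heap: [0-4 ALLOC][5-10 ALLOC][11-18 ALLOC][19-22 ALLOC][23-25 FREE]
Op 5: e = malloc(5) -> e = NULL; heap: [0-4 ALLOC][5-10 ALLOC][11-18 ALLOC][19-22 ALLOC][23-25 FREE]
Op 6: free(c) -> (freed c); heap: [0-4 ALLOC][5-10 ALLOC][11-18 FREE][19-22 ALLOC][23-25 FREE]
Op 7: f = malloc(7) -> f = 11; heap: [0-4 ALLOC][5-10 ALLOC][11-17 ALLOC][18-18 FREE][19-22 ALLOC][23-25 FREE]
malloc(3): first-fit scan over [0-4 ALLOC][5-10 ALLOC][11-17 ALLOC][18-18 FREE][19-22 ALLOC][23-25 FREE] -> 23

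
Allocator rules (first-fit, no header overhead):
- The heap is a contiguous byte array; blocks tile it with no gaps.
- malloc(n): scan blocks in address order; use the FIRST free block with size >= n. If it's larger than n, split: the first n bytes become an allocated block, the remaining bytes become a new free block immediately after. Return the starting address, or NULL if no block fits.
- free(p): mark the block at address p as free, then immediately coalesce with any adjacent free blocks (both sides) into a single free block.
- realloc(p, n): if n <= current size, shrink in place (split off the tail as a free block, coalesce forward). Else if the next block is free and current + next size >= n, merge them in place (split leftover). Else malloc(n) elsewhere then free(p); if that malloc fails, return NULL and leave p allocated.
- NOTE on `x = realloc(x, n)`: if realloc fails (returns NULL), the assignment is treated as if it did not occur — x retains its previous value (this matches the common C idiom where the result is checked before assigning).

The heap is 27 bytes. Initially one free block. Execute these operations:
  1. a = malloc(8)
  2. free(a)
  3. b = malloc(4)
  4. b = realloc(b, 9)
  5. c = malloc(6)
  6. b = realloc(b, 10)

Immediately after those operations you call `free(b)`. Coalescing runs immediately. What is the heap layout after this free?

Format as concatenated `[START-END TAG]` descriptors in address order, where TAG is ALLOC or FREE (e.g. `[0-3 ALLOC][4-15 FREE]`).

Op 1: a = malloc(8) -> a = 0; heap: [0-7 ALLOC][8-26 FREE]
Op 2: free(a) -> (freed a); heap: [0-26 FREE]
Op 3: b = malloc(4) -> b = 0; heap: [0-3 ALLOC][4-26 FREE]
Op 4: b = realloc(b, 9) -> b = 0; heap: [0-8 ALLOC][9-26 FREE]
Op 5: c = malloc(6) -> c = 9; heap: [0-8 ALLOC][9-14 ALLOC][15-26 FREE]
Op 6: b = realloc(b, 10) -> b = 15; heap: [0-8 FREE][9-14 ALLOC][15-24 ALLOC][25-26 FREE]
free(b): b = 15 -> block [15-24 ALLOC]; mark free, coalesce with adjacent free neighbors -> [0-8 FREE][9-14 ALLOC][15-26 FREE]

Answer: [0-8 FREE][9-14 ALLOC][15-26 FREE]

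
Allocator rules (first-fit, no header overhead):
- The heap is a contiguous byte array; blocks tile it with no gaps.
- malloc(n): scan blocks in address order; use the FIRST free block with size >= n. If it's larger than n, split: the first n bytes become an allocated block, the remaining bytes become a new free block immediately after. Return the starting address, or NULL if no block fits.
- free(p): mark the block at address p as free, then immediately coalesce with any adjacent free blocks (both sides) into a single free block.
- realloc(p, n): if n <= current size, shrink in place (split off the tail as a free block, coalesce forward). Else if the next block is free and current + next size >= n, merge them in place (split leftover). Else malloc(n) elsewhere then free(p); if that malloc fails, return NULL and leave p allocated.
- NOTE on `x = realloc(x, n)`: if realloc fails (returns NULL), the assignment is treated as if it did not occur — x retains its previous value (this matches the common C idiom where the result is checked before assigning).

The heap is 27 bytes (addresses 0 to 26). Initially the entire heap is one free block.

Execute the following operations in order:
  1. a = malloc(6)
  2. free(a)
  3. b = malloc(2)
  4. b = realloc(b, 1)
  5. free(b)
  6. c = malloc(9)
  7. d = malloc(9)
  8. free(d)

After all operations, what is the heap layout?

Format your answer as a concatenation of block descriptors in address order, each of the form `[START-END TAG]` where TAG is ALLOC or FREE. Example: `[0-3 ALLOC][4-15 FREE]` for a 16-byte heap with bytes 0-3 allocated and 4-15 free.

Op 1: a = malloc(6) -> a = 0; heap: [0-5 ALLOC][6-26 FREE]
Op 2: free(a) -> (freed a); heap: [0-26 FREE]
Op 3: b = malloc(2) -> b = 0; heap: [0-1 ALLOC][2-26 FREE]
Op 4: b = realloc(b, 1) -> b = 0; heap: [0-0 ALLOC][1-26 FREE]
Op 5: free(b) -> (freed b); heap: [0-26 FREE]
Op 6: c = malloc(9) -> c = 0; heap: [0-8 ALLOC][9-26 FREE]
Op 7: d = malloc(9) -> d = 9; heap: [0-8 ALLOC][9-17 ALLOC][18-26 FREE]
Op 8: free(d) -> (freed d); heap: [0-8 ALLOC][9-26 FREE]

Answer: [0-8 ALLOC][9-26 FREE]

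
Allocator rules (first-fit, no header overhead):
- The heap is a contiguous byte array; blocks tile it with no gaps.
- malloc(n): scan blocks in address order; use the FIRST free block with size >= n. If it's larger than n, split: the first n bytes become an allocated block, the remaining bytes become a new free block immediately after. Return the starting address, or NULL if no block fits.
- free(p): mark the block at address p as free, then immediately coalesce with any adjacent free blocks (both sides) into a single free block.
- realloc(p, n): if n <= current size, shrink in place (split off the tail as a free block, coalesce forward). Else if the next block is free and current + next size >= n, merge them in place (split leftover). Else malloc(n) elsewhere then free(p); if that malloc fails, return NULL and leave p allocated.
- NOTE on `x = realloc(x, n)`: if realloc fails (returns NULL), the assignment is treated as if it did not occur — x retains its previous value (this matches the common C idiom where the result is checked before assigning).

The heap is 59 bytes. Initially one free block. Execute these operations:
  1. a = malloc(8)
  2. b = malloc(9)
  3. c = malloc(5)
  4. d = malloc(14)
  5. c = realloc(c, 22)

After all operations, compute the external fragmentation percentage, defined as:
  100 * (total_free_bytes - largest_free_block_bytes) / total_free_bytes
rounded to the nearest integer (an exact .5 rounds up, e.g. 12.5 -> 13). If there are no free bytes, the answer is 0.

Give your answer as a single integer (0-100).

Op 1: a = malloc(8) -> a = 0; heap: [0-7 ALLOC][8-58 FREE]
Op 2: b = malloc(9) -> b = 8; heap: [0-7 ALLOC][8-16 ALLOC][17-58 FREE]
Op 3: c = malloc(5) -> c = 17; heap: [0-7 ALLOC][8-16 ALLOC][17-21 ALLOC][22-58 FREE]
Op 4: d = malloc(14) -> d = 22; heap: [0-7 ALLOC][8-16 ALLOC][17-21 ALLOC][22-35 ALLOC][36-58 FREE]
Op 5: c = realloc(c, 22) -> c = 36; heap: [0-7 ALLOC][8-16 ALLOC][17-21 FREE][22-35 ALLOC][36-57 ALLOC][58-58 FREE]
Free blocks: [5 1] total_free=6 largest=5 -> 100*(6-5)/6 = 100/6 ≈ 16.667 -> rounds to 17

Answer: 17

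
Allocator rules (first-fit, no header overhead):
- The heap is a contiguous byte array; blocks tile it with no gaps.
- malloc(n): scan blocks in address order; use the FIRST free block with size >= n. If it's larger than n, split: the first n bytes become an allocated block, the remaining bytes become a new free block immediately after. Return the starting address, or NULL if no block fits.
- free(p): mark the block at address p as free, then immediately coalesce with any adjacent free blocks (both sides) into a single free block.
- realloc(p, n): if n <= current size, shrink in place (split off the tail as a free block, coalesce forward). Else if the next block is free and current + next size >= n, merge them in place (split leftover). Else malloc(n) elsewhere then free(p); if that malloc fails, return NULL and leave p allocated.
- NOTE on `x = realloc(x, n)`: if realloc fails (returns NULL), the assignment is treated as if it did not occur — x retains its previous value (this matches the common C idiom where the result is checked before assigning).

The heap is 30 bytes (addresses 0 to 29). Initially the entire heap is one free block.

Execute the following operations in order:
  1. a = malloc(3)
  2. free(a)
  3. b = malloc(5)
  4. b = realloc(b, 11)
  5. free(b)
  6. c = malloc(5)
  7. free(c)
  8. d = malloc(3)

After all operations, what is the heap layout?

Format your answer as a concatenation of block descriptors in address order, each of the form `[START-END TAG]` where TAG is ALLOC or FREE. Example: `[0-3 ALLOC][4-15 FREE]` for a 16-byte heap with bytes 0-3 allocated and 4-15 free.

Answer: [0-2 ALLOC][3-29 FREE]

Derivation:
Op 1: a = malloc(3) -> a = 0; heap: [0-2 ALLOC][3-29 FREE]
Op 2: free(a) -> (freed a); heap: [0-29 FREE]
Op 3: b = malloc(5) -> b = 0; heap: [0-4 ALLOC][5-29 FREE]
Op 4: b = realloc(b, 11) -> b = 0; heap: [0-10 ALLOC][11-29 FREE]
Op 5: free(b) -> (freed b); heap: [0-29 FREE]
Op 6: c = malloc(5) -> c = 0; heap: [0-4 ALLOC][5-29 FREE]
Op 7: free(c) -> (freed c); heap: [0-29 FREE]
Op 8: d = malloc(3) -> d = 0; heap: [0-2 ALLOC][3-29 FREE]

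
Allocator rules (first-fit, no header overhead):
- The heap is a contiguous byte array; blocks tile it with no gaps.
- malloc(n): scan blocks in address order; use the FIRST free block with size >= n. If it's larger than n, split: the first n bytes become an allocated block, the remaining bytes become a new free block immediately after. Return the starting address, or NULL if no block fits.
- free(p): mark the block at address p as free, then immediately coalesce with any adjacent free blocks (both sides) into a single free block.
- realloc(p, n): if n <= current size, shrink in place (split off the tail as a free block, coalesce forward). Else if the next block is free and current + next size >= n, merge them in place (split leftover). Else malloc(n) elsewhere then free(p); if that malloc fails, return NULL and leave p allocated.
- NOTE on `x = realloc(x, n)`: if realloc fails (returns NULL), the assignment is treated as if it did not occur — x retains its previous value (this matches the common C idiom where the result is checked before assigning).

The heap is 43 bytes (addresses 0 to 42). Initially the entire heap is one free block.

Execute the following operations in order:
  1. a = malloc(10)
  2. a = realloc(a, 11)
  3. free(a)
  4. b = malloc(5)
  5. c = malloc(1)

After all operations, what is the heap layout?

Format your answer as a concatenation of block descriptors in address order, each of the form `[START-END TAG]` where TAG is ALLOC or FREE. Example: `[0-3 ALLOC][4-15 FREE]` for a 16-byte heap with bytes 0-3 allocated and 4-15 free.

Op 1: a = malloc(10) -> a = 0; heap: [0-9 ALLOC][10-42 FREE]
Op 2: a = realloc(a, 11) -> a = 0; heap: [0-10 ALLOC][11-42 FREE]
Op 3: free(a) -> (freed a); heap: [0-42 FREE]
Op 4: b = malloc(5) -> b = 0; heap: [0-4 ALLOC][5-42 FREE]
Op 5: c = malloc(1) -> c = 5; heap: [0-4 ALLOC][5-5 ALLOC][6-42 FREE]

Answer: [0-4 ALLOC][5-5 ALLOC][6-42 FREE]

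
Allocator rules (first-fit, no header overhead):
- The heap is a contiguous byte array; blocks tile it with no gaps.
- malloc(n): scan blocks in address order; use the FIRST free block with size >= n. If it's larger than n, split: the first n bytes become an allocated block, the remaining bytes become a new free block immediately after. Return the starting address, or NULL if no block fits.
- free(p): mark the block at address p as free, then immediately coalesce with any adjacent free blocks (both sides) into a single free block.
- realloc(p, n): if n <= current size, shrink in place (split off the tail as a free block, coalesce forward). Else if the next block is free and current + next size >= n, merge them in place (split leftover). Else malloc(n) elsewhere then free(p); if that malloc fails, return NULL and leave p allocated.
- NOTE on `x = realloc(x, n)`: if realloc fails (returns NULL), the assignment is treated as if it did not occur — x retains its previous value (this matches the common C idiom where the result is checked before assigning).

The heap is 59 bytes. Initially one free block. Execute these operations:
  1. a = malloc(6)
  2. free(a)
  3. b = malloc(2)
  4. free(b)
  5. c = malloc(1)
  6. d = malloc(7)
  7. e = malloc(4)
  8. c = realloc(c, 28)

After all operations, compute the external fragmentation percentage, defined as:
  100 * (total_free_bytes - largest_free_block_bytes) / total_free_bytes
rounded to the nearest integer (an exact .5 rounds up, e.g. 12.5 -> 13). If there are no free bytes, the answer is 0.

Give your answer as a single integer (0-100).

Answer: 5

Derivation:
Op 1: a = malloc(6) -> a = 0; heap: [0-5 ALLOC][6-58 FREE]
Op 2: free(a) -> (freed a); heap: [0-58 FREE]
Op 3: b = malloc(2) -> b = 0; heap: [0-1 ALLOC][2-58 FREE]
Op 4: free(b) -> (freed b); heap: [0-58 FREE]
Op 5: c = malloc(1) -> c = 0; heap: [0-0 ALLOC][1-58 FREE]
Op 6: d = malloc(7) -> d = 1; heap: [0-0 ALLOC][1-7 ALLOC][8-58 FREE]
Op 7: e = malloc(4) -> e = 8; heap: [0-0 ALLOC][1-7 ALLOC][8-11 ALLOC][12-58 FREE]
Op 8: c = realloc(c, 28) -> c = 12; heap: [0-0 FREE][1-7 ALLOC][8-11 ALLOC][12-39 ALLOC][40-58 FREE]
Free blocks: [1 19] total_free=20 largest=19 -> 100*(20-19)/20 = 100/20 = 5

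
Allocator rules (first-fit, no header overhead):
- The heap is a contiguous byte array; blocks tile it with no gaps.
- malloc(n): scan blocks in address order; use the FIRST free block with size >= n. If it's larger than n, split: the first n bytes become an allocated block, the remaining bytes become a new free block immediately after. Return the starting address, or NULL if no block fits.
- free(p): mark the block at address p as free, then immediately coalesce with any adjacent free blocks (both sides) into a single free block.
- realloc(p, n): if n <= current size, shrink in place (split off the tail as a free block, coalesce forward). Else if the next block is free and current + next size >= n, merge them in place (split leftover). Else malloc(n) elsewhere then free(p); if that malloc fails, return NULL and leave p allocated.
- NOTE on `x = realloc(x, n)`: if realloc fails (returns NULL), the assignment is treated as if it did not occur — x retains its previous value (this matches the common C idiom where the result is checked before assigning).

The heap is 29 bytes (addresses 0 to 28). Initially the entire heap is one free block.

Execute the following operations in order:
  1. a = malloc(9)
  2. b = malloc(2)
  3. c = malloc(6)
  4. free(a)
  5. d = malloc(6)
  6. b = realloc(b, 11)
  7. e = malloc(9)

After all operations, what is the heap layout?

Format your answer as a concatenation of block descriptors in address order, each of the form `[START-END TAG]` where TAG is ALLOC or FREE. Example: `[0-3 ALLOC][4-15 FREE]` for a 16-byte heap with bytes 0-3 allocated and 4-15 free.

Answer: [0-5 ALLOC][6-10 FREE][11-16 ALLOC][17-27 ALLOC][28-28 FREE]

Derivation:
Op 1: a = malloc(9) -> a = 0; heap: [0-8 ALLOC][9-28 FREE]
Op 2: b = malloc(2) -> b = 9; heap: [0-8 ALLOC][9-10 ALLOC][11-28 FREE]
Op 3: c = malloc(6) -> c = 11; heap: [0-8 ALLOC][9-10 ALLOC][11-16 ALLOC][17-28 FREE]
Op 4: free(a) -> (freed a); heap: [0-8 FREE][9-10 ALLOC][11-16 ALLOC][17-28 FREE]
Op 5: d = malloc(6) -> d = 0; heap: [0-5 ALLOC][6-8 FREE][9-10 ALLOC][11-16 ALLOC][17-28 FREE]
Op 6: b = realloc(b, 11) -> b = 17; heap: [0-5 ALLOC][6-10 FREE][11-16 ALLOC][17-27 ALLOC][28-28 FREE]
Op 7: e = malloc(9) -> e = NULL; heap: [0-5 ALLOC][6-10 FREE][11-16 ALLOC][17-27 ALLOC][28-28 FREE]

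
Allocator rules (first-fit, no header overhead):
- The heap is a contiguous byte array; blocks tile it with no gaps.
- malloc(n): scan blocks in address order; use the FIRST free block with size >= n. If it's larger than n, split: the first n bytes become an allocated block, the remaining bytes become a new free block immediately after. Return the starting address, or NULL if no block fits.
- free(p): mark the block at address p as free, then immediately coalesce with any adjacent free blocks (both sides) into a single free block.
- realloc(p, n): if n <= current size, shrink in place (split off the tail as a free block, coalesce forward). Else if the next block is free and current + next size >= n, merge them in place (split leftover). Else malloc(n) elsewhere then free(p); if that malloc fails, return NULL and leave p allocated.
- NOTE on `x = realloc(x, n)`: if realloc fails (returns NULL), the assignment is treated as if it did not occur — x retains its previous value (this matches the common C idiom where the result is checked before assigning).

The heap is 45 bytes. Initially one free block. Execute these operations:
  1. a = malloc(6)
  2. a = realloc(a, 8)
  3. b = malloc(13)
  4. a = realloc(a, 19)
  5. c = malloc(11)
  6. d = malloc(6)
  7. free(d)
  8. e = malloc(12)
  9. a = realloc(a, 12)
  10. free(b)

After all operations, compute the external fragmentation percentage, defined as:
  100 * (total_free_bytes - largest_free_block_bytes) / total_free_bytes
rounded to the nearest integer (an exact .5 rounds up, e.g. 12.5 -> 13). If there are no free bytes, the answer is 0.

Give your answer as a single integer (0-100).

Answer: 36

Derivation:
Op 1: a = malloc(6) -> a = 0; heap: [0-5 ALLOC][6-44 FREE]
Op 2: a = realloc(a, 8) -> a = 0; heap: [0-7 ALLOC][8-44 FREE]
Op 3: b = malloc(13) -> b = 8; heap: [0-7 ALLOC][8-20 ALLOC][21-44 FREE]
Op 4: a = realloc(a, 19) -> a = 21; heap: [0-7 FREE][8-20 ALLOC][21-39 ALLOC][40-44 FREE]
Op 5: c = malloc(11) -> c = NULL; heap: [0-7 FREE][8-20 ALLOC][21-39 ALLOC][40-44 FREE]
Op 6: d = malloc(6) -> d = 0; heap: [0-5 ALLOC][6-7 FREE][8-20 ALLOC][21-39 ALLOC][40-44 FREE]
Op 7: free(d) -> (freed d); heap: [0-7 FREE][8-20 ALLOC][21-39 ALLOC][40-44 FREE]
Op 8: e = malloc(12) -> e = NULL; heap: [0-7 FREE][8-20 ALLOC][21-39 ALLOC][40-44 FREE]
Op 9: a = realloc(a, 12) -> a = 21; heap: [0-7 FREE][8-20 ALLOC][21-32 ALLOC][33-44 FREE]
Op 10: free(b) -> (freed b); heap: [0-20 FREE][21-32 ALLOC][33-44 FREE]
Free blocks: [21 12] total_free=33 largest=21 -> 100*(33-21)/33 = 1200/33 ≈ 36.364 -> rounds to 36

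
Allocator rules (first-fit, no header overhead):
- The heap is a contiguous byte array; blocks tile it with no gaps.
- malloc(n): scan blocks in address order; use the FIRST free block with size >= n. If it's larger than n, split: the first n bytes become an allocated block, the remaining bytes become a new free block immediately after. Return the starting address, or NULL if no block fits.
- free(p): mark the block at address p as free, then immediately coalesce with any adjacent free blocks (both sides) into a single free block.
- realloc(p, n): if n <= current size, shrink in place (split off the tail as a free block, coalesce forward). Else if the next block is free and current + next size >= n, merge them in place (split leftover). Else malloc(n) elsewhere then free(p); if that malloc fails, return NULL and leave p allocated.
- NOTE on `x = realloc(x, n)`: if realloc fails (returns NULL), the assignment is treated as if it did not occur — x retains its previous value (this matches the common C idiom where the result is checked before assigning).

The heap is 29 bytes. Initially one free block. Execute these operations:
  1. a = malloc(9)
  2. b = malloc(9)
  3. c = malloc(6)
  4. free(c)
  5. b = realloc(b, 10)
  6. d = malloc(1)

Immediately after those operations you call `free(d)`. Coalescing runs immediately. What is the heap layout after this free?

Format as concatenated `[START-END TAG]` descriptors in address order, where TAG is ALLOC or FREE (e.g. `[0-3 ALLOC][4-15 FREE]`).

Answer: [0-8 ALLOC][9-18 ALLOC][19-28 FREE]

Derivation:
Op 1: a = malloc(9) -> a = 0; heap: [0-8 ALLOC][9-28 FREE]
Op 2: b = malloc(9) -> b = 9; heap: [0-8 ALLOC][9-17 ALLOC][18-28 FREE]
Op 3: c = malloc(6) -> c = 18; heap: [0-8 ALLOC][9-17 ALLOC][18-23 ALLOC][24-28 FREE]
Op 4: free(c) -> (freed c); heap: [0-8 ALLOC][9-17 ALLOC][18-28 FREE]
Op 5: b = realloc(b, 10) -> b = 9; heap: [0-8 ALLOC][9-18 ALLOC][19-28 FREE]
Op 6: d = malloc(1) -> d = 19; heap: [0-8 ALLOC][9-18 ALLOC][19-19 ALLOC][20-28 FREE]
free(d): d = 19 -> block [19-19 ALLOC]; mark free, coalesce with adjacent free neighbors -> [0-8 ALLOC][9-18 ALLOC][19-28 FREE]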